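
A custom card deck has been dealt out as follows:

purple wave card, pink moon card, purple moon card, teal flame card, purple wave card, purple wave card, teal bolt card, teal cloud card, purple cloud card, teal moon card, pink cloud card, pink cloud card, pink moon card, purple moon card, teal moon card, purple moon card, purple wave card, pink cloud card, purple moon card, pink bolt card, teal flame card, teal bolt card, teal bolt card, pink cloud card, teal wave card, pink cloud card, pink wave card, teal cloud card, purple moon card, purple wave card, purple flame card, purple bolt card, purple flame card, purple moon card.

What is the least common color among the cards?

Counts by color: purple 15, teal 10, pink 9.
The minimum is 9, held uniquely by pink.

pink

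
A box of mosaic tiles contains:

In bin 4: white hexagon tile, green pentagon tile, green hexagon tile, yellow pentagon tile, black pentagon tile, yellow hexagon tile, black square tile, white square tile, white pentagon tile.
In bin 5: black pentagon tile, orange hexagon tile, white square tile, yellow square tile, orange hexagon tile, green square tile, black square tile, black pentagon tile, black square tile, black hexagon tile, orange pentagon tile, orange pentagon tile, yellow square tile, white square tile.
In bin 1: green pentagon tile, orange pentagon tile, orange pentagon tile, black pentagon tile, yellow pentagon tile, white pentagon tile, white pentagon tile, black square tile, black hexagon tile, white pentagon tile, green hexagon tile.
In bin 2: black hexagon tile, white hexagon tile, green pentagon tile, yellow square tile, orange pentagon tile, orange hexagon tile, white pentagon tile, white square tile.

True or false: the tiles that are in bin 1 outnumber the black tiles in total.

tiles in bin 1: 11.
black tiles: 11.
The claim requires 11 > 11, which does not hold.

False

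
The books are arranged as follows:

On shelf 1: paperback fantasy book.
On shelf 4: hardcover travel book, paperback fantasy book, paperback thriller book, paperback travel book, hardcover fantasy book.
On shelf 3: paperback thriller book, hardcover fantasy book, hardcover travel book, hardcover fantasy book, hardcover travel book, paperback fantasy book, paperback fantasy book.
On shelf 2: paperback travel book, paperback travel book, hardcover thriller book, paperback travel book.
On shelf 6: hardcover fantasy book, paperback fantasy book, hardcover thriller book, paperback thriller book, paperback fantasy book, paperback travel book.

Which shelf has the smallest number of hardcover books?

shelf 1

Counts by shelf (restricted to hardcover books): shelf 3→4, shelf 4→2, shelf 6→2, shelf 2→1, shelf 1→0.
The minimum is 0, held uniquely by shelf 1.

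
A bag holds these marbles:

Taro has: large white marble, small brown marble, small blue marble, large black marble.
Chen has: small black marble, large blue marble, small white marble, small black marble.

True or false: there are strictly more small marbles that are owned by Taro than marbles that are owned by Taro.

False

Count of small marbles owned by Taro: 2.
Count of marbles owned by Taro: 4.
The claim requires 2 > 4, which does not hold.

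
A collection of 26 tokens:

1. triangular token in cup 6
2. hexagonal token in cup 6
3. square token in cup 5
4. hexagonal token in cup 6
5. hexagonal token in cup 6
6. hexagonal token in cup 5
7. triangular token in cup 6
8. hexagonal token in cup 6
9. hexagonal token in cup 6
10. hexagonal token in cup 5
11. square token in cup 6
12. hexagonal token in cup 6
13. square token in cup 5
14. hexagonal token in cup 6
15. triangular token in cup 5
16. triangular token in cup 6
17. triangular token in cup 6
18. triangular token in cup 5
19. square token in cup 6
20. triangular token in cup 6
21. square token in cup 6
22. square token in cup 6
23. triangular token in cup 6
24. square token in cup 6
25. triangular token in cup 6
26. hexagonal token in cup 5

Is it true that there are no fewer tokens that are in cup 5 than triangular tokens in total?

There are 7 tokens in cup 5.
There are 9 triangular tokens.
The claim requires 7 ≥ 9, which does not hold.

False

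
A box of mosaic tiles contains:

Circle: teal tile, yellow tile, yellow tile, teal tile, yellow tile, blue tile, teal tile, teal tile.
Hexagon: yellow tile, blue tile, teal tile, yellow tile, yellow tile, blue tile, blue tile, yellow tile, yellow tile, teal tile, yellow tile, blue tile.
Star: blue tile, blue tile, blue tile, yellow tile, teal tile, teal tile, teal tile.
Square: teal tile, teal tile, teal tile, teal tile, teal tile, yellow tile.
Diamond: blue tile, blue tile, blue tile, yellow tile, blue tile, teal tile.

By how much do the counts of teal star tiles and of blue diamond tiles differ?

teal star tiles: 3. blue diamond tiles: 4.
|3 − 4| = 4 − 3 = 1.

1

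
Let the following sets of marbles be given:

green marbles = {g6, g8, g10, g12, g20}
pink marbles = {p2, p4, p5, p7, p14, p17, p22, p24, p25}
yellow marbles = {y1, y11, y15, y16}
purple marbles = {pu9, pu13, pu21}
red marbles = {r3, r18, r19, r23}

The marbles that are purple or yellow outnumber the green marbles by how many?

2

marbles that are purple or yellow: 7.
green marbles: 5.
7 − 5 = 2.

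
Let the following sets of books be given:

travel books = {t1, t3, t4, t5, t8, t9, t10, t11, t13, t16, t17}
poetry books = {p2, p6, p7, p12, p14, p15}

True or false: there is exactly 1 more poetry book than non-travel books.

False

There are 6 poetry books.
There are 6 non-travel books.
The claim requires 6 − 6 (= 0) to equal 1, which does not hold.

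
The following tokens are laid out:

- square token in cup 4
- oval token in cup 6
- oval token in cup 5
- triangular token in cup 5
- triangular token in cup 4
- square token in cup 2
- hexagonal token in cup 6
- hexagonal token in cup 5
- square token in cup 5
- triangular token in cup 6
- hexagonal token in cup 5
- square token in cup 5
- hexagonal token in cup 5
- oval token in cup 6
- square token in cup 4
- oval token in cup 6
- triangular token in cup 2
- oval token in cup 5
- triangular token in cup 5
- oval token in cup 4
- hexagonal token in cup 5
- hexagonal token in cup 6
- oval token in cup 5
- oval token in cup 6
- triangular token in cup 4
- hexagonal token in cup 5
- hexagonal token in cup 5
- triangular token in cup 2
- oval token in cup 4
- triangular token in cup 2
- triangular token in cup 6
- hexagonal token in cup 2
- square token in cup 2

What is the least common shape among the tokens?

square

Counts by shape: hexagonal 9, oval 9, triangular 9, square 6.
The minimum is 6, held uniquely by square.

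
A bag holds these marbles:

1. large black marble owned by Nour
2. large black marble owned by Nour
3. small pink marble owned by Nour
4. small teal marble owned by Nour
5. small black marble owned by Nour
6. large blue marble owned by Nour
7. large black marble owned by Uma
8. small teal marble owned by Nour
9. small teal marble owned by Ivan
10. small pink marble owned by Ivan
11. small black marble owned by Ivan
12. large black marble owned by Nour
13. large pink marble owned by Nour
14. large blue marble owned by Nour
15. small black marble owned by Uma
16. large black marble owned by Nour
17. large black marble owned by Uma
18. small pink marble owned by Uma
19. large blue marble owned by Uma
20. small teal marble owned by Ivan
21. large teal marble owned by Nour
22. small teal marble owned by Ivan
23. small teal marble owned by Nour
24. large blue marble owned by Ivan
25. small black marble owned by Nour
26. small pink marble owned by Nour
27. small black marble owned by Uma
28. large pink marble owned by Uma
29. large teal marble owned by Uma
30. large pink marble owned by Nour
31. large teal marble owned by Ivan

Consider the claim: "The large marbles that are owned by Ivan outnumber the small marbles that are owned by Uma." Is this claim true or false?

False

|large marbles owned by Ivan| = 2.
|small marbles owned by Uma| = 3.
The claim requires 2 > 3, which does not hold.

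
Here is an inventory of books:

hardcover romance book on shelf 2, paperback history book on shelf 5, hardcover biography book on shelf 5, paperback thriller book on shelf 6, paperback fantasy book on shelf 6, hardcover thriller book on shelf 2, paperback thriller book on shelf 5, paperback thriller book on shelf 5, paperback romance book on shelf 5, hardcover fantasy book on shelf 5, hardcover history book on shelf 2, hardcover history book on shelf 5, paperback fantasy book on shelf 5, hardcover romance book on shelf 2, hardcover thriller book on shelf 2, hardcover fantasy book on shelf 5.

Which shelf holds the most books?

shelf 5

Counts by shelf: shelf 5→9, shelf 2→5, shelf 6→2.
The maximum is 9, held uniquely by shelf 5.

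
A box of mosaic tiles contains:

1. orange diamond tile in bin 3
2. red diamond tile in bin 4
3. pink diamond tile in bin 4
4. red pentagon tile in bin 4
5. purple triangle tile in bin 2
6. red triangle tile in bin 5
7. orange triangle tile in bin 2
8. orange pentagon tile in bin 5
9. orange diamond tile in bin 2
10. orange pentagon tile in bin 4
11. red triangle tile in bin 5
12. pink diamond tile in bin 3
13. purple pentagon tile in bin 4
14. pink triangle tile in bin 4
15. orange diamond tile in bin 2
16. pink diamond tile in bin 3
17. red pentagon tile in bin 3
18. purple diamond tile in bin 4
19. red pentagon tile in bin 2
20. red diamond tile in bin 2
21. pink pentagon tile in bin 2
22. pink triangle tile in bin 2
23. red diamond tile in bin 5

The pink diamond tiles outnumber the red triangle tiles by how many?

1

pink diamond tiles: 3.
red triangle tiles: 2.
3 − 2 = 1.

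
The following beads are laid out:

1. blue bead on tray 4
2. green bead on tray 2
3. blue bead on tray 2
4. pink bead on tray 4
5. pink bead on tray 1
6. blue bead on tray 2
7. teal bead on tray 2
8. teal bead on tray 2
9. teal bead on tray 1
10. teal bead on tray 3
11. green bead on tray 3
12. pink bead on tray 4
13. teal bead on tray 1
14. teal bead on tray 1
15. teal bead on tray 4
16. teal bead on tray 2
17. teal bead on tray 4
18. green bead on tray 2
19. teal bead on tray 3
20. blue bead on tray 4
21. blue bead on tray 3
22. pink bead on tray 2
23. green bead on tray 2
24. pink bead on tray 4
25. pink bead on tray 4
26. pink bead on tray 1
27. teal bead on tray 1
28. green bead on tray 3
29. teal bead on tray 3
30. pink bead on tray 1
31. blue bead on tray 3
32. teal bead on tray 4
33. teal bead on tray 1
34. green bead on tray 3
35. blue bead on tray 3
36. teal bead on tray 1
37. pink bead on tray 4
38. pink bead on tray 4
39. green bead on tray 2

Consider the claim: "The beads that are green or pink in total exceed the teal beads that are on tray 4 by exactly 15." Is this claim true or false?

There are 17 beads that are green or pink.
There are 3 teal beads on tray 4.
The claim requires 17 − 3 (= 14) to equal 15, which does not hold.

False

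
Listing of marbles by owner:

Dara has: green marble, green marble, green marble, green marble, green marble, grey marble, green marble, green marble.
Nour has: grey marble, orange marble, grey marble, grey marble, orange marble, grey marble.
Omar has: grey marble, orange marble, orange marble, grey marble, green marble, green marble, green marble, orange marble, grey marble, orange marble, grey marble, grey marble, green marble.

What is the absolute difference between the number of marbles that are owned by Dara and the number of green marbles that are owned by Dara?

1

marbles owned by Dara: 8. green marbles owned by Dara: 7.
|8 − 7| = 8 − 7 = 1.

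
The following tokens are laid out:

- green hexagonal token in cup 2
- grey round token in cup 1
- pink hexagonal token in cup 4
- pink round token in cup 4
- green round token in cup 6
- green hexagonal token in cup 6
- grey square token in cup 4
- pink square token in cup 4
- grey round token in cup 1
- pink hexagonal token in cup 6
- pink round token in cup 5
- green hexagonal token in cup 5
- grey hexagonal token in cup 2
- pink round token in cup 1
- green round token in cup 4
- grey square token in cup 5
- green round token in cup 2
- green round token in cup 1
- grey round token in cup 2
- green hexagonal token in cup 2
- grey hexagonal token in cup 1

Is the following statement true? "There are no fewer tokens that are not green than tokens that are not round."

tokens that are not green: 13.
tokens that are not round: 11.
The claim requires 13 ≥ 11, which holds.

True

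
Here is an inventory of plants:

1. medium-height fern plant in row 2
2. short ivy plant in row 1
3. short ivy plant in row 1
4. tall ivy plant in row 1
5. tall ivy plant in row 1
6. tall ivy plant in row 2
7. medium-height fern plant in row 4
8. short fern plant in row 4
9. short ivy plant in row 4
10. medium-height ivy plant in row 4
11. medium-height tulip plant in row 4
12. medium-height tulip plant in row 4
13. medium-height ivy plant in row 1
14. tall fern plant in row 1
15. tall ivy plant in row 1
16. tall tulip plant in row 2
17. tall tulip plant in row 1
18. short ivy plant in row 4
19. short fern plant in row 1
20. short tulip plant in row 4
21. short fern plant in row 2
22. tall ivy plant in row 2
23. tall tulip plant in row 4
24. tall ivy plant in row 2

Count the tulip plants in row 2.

1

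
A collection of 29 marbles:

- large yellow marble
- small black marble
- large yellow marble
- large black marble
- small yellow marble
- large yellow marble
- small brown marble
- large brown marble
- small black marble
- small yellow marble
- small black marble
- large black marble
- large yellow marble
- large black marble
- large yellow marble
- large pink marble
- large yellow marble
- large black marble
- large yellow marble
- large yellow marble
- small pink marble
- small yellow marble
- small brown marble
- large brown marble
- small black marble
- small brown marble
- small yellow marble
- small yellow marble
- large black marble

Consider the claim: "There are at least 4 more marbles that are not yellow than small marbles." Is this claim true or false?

There are 16 marbles that are not yellow.
There are 13 small marbles.
The claim requires 16 − 13 = 3 ≥ 4, which does not hold.

False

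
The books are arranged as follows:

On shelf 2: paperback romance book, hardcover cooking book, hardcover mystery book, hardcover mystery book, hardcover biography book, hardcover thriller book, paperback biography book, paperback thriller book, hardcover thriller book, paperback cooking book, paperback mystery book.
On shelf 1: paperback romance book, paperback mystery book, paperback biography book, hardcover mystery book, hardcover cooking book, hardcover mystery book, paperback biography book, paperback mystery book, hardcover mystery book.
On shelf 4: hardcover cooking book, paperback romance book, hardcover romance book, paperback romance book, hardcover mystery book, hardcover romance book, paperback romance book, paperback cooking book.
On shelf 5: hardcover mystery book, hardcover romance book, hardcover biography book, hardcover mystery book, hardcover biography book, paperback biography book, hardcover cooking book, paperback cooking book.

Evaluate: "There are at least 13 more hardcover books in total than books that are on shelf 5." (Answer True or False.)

False

There are 20 hardcover books.
There are 8 books on shelf 5.
The claim requires 20 − 8 = 12 ≥ 13, which does not hold.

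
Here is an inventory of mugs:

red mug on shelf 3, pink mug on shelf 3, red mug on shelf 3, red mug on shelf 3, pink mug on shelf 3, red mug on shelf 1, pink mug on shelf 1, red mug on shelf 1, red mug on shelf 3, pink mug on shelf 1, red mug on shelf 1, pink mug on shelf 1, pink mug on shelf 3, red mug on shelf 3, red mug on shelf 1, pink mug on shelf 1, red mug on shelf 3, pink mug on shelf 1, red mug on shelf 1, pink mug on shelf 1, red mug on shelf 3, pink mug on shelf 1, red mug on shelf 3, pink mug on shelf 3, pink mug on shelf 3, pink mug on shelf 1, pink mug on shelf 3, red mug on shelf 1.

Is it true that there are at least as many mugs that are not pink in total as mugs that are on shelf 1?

True

|mugs that are not pink| = 14.
|mugs on shelf 1| = 14.
The claim requires 14 ≥ 14, which holds.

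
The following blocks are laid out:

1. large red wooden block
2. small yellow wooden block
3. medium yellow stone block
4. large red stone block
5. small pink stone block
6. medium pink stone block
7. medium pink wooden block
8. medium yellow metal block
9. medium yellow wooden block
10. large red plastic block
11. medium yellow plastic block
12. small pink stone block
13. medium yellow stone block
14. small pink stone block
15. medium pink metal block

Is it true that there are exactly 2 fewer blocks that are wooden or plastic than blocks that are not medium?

False

|blocks that are wooden or plastic| = 6.
|blocks that are not medium| = 7.
The claim requires 7 − 6 (= 1) to equal 2, which does not hold.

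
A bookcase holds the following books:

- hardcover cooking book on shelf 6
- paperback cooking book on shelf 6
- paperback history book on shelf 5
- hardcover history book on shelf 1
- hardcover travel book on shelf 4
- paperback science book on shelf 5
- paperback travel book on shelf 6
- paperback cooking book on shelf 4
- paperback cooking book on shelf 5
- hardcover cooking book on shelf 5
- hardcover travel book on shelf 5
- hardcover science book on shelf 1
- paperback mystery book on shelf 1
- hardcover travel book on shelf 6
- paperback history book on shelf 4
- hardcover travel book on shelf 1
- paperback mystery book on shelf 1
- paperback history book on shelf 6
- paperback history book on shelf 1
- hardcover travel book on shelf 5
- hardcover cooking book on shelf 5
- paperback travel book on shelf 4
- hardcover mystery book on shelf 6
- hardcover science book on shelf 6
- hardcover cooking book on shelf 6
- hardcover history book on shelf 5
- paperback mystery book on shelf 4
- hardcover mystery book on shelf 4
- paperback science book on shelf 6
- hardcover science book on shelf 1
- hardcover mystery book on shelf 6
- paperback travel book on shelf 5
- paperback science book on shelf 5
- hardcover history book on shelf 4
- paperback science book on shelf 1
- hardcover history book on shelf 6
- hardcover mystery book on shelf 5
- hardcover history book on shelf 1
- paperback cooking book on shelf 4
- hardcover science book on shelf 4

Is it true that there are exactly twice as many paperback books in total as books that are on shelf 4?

True

paperback books: 18.
books on shelf 4: 9.
The claim requires 18 = 2 × 9 = 18, which holds.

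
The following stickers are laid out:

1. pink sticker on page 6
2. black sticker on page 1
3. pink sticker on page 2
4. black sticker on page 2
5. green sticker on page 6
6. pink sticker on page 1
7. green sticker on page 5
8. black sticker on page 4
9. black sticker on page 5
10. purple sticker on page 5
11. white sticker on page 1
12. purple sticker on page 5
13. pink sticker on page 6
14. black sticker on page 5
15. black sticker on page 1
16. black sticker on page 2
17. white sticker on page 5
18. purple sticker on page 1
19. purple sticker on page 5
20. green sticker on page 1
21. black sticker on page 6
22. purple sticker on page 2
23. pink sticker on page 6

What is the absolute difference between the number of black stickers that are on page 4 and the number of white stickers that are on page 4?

1

black stickers on page 4: 1. white stickers on page 4: 0.
|1 − 0| = 1 − 0 = 1.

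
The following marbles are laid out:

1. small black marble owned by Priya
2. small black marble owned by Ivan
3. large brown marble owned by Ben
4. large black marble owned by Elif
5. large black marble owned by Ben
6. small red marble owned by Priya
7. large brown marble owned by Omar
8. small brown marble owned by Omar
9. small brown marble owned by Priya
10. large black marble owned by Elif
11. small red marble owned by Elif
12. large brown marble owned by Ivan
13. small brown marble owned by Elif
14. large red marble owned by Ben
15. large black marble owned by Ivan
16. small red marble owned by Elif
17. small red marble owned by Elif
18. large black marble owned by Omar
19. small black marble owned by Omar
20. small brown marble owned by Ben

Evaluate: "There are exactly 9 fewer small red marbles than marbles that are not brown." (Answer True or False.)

True

|small red marbles| = 4.
|marbles that are not brown| = 13.
The claim requires 13 − 4 (= 9) to equal 9, which holds.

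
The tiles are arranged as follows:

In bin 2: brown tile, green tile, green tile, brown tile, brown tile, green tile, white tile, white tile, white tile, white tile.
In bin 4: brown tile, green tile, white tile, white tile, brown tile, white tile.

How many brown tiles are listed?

5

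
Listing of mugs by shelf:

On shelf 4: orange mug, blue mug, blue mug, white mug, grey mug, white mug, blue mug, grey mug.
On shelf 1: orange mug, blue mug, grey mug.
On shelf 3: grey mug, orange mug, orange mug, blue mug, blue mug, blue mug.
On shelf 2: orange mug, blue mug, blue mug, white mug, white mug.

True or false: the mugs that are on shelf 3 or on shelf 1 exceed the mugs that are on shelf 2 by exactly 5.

False

mugs on shelf 3 or on shelf 1: 9.
mugs on shelf 2: 5.
The claim requires 9 − 5 (= 4) to equal 5, which does not hold.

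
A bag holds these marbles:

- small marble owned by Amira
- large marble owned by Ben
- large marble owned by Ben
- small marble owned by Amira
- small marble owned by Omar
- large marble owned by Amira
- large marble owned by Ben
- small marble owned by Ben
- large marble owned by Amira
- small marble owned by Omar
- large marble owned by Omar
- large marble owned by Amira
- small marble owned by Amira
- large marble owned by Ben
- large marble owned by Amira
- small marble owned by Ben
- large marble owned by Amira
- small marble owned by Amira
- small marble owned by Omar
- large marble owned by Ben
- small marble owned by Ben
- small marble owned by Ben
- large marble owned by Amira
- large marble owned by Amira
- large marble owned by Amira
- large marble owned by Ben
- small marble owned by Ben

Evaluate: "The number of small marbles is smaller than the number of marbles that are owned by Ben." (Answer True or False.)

There are 12 small marbles.
Count of marbles owned by Ben: 11.
The claim requires 12 < 11, which does not hold.

False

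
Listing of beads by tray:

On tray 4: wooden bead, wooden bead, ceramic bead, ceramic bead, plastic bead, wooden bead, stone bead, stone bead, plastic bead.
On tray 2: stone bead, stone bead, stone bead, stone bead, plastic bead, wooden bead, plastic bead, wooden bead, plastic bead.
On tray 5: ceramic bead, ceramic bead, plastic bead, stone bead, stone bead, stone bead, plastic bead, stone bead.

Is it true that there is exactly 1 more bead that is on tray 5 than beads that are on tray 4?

False

beads on tray 5: 8.
beads on tray 4: 9.
The claim requires 8 − 9 (= -1) to equal 1, which does not hold.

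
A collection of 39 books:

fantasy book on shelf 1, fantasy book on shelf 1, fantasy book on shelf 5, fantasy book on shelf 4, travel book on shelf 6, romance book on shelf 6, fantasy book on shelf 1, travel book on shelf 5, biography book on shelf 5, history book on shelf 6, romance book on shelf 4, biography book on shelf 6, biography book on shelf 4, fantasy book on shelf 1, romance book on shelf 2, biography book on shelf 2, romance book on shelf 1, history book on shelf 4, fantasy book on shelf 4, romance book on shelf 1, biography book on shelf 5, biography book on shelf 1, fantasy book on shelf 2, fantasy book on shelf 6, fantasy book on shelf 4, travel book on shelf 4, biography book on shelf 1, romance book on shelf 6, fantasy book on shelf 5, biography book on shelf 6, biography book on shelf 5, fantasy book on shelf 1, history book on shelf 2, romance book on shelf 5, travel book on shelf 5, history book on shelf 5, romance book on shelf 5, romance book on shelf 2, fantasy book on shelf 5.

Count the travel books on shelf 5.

2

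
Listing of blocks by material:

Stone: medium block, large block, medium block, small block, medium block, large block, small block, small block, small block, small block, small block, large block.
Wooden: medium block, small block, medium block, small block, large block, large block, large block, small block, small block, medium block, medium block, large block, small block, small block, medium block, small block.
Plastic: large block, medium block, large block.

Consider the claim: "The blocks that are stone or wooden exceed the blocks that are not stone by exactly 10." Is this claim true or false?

False

blocks that are stone or wooden: 28.
blocks that are not stone: 19.
The claim requires 28 − 19 (= 9) to equal 10, which does not hold.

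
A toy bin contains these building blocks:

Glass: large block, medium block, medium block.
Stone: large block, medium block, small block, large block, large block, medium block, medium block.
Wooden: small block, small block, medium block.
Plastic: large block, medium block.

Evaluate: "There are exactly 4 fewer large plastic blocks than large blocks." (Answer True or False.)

There is 1 large plastic block.
There are 5 large blocks.
The claim requires 5 − 1 (= 4) to equal 4, which holds.

True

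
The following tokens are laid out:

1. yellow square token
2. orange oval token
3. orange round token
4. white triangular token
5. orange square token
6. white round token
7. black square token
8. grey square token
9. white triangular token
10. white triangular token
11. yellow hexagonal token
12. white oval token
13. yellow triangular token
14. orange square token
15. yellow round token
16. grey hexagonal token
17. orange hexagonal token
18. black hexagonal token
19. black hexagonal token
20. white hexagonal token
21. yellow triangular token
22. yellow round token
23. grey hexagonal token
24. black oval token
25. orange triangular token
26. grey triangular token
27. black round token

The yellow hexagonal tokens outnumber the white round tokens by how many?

yellow hexagonal tokens: 1.
white round tokens: 1.
1 − 1 = 0.

0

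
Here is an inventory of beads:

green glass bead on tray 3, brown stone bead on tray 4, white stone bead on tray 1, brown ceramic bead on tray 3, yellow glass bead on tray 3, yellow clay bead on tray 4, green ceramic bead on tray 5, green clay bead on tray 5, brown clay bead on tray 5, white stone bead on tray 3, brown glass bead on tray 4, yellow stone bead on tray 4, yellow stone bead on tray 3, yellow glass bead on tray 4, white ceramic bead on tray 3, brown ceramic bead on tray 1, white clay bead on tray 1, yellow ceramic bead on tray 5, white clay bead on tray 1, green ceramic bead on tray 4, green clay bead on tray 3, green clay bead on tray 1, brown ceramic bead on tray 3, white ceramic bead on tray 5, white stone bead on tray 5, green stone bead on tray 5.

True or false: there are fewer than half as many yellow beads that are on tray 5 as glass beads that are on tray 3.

There is 1 yellow bead on tray 5.
There are 2 glass beads on tray 3.
The claim requires 2 × 1 = 2 < 2, which does not hold.

False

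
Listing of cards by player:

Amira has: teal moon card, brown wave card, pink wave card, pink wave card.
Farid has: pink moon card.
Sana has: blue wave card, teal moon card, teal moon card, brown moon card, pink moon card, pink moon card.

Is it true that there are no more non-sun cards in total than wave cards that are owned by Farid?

There are 11 non-sun cards.
Count of wave cards owned by Farid: 0.
The claim requires 11 ≤ 0, which does not hold.

False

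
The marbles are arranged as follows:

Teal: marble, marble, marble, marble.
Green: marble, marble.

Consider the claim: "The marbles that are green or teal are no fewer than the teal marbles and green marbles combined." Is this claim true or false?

marbles that are green or teal: 6.
teal marbles: 4; green marbles: 2; combined: 4 + 2 = 6.
The claim requires 6 ≥ 6, which holds.

True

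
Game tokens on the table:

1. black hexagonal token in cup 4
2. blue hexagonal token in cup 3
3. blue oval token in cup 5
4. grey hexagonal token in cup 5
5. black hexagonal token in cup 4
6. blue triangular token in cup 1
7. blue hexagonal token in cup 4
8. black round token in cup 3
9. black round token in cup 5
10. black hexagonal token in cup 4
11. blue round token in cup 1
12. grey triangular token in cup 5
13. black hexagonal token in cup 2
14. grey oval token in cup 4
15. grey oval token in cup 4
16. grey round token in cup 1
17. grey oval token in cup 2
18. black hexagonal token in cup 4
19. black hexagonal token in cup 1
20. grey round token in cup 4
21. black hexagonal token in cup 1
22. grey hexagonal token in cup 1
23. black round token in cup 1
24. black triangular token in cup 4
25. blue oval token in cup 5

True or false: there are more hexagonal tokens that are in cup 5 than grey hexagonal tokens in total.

False

There is 1 hexagonal token in cup 5.
There are 2 grey hexagonal tokens.
The claim requires 1 > 2, which does not hold.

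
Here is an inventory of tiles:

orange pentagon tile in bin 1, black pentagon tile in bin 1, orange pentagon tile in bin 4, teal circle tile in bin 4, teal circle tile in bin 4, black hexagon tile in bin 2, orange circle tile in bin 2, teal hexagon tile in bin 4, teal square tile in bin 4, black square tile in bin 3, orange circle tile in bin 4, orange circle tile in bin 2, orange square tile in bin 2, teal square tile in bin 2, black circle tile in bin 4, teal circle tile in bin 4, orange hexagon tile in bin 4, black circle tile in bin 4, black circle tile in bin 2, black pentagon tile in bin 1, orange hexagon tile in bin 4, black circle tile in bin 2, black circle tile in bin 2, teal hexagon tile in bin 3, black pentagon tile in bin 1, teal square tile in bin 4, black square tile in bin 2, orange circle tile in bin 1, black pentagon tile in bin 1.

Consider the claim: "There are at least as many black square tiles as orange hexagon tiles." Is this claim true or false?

True

There are 2 black square tiles.
There are 2 orange hexagon tiles.
The claim requires 2 ≥ 2, which holds.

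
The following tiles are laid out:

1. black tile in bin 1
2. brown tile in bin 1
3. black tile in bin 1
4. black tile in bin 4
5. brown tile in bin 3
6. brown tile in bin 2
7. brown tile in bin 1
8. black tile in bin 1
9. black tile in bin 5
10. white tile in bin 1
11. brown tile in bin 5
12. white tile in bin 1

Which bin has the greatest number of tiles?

Counts by bin: bin 1→7, bin 5→2, bin 4→1, bin 3→1, bin 2→1.
The maximum is 7, held uniquely by bin 1.

bin 1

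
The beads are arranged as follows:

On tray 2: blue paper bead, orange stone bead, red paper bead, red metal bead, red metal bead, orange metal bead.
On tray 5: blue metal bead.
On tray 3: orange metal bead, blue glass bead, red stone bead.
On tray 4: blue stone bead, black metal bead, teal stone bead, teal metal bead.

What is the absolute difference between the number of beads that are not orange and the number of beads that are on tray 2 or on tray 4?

1

beads that are not orange: 11. beads on tray 2 or on tray 4: 10.
|11 − 10| = 11 − 10 = 1.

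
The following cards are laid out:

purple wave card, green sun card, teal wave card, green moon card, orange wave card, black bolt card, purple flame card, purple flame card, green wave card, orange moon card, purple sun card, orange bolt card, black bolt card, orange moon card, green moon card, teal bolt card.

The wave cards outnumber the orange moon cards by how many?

wave cards: 4.
orange moon cards: 2.
4 − 2 = 2.

2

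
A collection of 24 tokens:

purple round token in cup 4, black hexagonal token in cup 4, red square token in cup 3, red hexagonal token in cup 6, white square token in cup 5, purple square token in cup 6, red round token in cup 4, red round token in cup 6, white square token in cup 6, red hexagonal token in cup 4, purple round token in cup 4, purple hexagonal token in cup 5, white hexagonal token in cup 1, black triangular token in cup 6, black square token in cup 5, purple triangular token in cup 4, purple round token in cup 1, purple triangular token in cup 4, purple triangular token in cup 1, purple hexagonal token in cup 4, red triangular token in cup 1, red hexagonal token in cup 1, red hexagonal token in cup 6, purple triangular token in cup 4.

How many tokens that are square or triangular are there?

11

square: 5; triangular: 6; together 5 + 6 = 11.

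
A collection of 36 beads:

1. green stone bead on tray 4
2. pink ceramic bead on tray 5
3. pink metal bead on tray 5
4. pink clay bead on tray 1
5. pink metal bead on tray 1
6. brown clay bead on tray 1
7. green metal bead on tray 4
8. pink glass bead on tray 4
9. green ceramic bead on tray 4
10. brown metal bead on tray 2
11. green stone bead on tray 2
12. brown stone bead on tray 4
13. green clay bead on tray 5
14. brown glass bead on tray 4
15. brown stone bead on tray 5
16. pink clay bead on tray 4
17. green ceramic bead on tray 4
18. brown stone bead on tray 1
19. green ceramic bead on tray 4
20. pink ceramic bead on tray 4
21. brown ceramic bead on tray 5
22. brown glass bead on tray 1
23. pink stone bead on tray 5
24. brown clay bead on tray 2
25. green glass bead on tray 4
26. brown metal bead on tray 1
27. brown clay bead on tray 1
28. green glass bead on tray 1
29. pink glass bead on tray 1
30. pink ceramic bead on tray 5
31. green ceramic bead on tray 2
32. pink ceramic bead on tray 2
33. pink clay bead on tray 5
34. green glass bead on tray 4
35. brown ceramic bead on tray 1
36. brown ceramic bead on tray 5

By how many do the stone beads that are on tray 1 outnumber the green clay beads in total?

0

stone beads on tray 1: 1.
green clay beads: 1.
1 − 1 = 0.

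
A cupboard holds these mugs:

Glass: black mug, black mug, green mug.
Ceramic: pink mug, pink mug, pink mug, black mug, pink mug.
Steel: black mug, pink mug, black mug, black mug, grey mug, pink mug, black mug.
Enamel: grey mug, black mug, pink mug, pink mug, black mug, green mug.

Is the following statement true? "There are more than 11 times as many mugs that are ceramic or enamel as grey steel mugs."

False

mugs that are ceramic or enamel: 11.
grey steel mugs: 1.
The claim requires 11 > 11 × 1 = 11, which does not hold.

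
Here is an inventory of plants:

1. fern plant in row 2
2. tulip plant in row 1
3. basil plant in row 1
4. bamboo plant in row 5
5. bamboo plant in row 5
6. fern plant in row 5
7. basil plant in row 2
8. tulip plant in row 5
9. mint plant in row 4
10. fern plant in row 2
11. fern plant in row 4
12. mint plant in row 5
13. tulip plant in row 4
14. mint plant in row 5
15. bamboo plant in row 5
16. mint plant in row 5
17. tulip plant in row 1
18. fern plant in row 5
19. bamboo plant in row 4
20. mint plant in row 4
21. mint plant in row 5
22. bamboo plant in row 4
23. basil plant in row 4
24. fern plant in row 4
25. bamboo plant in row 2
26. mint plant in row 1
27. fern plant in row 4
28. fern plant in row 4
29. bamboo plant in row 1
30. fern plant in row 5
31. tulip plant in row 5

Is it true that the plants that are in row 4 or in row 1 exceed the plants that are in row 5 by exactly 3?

There are 15 plants in row 4 or in row 1.
There are 12 plants in row 5.
The claim requires 15 − 12 (= 3) to equal 3, which holds.

True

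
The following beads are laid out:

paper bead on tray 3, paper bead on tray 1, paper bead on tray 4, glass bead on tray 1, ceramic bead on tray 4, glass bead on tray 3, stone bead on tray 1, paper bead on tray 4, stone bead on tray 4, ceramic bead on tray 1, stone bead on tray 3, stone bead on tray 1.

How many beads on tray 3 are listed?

3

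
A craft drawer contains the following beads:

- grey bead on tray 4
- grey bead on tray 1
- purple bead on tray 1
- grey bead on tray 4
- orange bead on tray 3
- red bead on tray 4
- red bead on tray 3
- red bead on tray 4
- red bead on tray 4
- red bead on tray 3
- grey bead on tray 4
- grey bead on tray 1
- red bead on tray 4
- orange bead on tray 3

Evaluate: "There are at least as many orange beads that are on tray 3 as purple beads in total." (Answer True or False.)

|orange beads on tray 3| = 2.
|purple beads| = 1.
The claim requires 2 ≥ 1, which holds.

True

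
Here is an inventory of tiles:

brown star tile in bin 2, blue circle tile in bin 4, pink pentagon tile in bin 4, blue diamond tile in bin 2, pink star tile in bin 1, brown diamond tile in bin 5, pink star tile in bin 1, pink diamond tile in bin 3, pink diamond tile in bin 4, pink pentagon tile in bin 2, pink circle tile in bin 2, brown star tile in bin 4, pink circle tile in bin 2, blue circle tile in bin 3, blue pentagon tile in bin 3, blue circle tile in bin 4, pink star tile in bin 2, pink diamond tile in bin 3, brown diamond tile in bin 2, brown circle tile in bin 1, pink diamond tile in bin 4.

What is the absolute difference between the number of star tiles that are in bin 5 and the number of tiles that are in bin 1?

3

star tiles in bin 5: 0. tiles in bin 1: 3.
|0 − 3| = 3 − 0 = 3.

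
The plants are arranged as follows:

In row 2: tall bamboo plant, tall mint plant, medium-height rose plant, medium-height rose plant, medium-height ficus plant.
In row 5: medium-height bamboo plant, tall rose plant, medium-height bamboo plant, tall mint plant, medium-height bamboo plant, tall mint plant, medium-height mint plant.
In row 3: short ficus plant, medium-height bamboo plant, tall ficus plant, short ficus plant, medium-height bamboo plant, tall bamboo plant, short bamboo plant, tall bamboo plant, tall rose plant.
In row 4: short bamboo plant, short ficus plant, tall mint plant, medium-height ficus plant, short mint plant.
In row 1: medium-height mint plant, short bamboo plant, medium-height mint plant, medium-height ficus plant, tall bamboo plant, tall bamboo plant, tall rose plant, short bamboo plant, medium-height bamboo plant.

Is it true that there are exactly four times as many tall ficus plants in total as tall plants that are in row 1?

tall ficus plants: 1.
tall plants in row 1: 3.
The claim requires 1 = 4 × 3 = 12, which does not hold.

False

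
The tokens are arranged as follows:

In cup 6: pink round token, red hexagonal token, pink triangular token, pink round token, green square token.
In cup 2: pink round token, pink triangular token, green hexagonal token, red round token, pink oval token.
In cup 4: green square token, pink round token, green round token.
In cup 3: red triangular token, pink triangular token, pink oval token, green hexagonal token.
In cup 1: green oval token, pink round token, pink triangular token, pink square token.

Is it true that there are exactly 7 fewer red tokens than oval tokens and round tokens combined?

red tokens: 3.
oval tokens: 3; round tokens: 7; combined: 3 + 7 = 10.
The claim requires 10 − 3 (= 7) to equal 7, which holds.

True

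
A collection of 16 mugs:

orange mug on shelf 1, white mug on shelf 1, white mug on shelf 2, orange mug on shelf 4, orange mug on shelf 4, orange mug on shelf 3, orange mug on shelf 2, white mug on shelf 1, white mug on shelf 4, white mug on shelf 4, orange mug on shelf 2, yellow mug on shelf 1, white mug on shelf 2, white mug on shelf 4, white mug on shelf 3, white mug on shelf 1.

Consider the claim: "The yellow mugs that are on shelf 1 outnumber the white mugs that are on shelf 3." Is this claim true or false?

False

There is 1 yellow mug on shelf 1.
There is 1 white mug on shelf 3.
The claim requires 1 > 1, which does not hold.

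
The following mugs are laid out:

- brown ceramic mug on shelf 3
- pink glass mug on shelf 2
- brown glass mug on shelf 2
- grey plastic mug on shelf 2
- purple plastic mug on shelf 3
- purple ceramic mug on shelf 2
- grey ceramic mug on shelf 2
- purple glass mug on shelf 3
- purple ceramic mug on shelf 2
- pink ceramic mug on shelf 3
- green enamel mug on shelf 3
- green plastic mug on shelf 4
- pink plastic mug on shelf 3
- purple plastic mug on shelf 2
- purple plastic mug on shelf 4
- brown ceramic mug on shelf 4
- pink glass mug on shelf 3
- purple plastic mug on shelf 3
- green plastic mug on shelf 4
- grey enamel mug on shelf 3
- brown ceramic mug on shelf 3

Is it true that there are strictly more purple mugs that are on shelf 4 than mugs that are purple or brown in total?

False

|purple mugs on shelf 4| = 1.
|mugs that are purple or brown| = 11.
The claim requires 1 > 11, which does not hold.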